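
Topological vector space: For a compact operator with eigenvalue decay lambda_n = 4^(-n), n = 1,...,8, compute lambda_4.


The eigenvalue formula gives lambda_4 = 1/4^4
= 1/256
= 0.0039

0.0039


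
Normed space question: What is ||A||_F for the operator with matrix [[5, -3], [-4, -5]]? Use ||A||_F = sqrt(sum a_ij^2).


||A||_F^2 = sum a_ij^2
= 5^2 + (-3)^2 + (-4)^2 + (-5)^2
= 25 + 9 + 16 + 25 = 75
||A||_F = sqrt(75) = 8.6603

8.6603


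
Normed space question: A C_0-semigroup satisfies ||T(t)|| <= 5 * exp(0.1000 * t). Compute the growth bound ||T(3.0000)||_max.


||T(3.0000)|| <= 5 * exp(0.1000 * 3.0000)
= 5 * exp(0.3000)
= 5 * 1.3499
= 6.7493

6.7493


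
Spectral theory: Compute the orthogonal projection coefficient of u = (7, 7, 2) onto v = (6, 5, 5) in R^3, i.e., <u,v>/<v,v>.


Computing <u,v> = 7*6 + 7*5 + 2*5 = 87
Computing <v,v> = 6^2 + 5^2 + 5^2 = 86
Projection coefficient = 87/86 = 1.0116

1.0116


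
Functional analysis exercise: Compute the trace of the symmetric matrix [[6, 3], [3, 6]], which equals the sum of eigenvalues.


For a self-adjoint (symmetric) matrix, the eigenvalues are real.
The sum of eigenvalues equals the trace of the matrix.
trace = 6 + 6 = 12

12


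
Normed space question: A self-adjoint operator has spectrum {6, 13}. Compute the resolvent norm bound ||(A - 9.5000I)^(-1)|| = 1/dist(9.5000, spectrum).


dist(9.5000, {6, 13}) = min(|9.5000 - 6|, |9.5000 - 13|)
= min(3.5000, 3.5000) = 3.5000
Resolvent bound = 1/3.5000 = 0.2857

0.2857


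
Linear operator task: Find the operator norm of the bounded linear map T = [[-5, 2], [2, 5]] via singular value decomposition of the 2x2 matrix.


A^T A = [[29, 0], [0, 29]]
trace(A^T A) = 58, det(A^T A) = 841
discriminant = 58^2 - 4*841 = 0
Largest eigenvalue of A^T A = (trace + sqrt(disc))/2 = 29.0000
||T|| = sqrt(29.0000) = 5.3852

5.3852


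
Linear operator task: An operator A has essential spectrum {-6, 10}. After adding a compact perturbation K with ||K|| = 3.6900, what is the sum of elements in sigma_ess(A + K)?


By Weyl's theorem, the essential spectrum is invariant under compact perturbations.
sigma_ess(A + K) = sigma_ess(A) = {-6, 10}
Sum = -6 + 10 = 4

4


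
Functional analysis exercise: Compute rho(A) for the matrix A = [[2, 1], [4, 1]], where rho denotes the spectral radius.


For a 2x2 matrix, eigenvalues satisfy lambda^2 - (trace)*lambda + det = 0
trace = 2 + 1 = 3
det = 2*1 - 1*4 = -2
discriminant = 3^2 - 4*(-2) = 17
spectral radius = max |eigenvalue| = 3.5616

3.5616


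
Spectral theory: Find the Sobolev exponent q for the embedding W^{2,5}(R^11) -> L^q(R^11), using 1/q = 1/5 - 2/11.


Using the Sobolev embedding formula: 1/q = 1/p - k/n
1/q = 1/5 - 2/11 = 1/55
q = 1/(1/55) = 55

55.0000


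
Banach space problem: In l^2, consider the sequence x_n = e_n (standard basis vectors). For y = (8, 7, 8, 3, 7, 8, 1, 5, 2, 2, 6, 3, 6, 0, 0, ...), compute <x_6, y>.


x_6 = e_6 is the standard basis vector with 1 in position 6.
<x_6, y> = y_6 = 8
As n -> infinity, <x_n, y> -> 0, confirming weak convergence of (x_n) to 0.

8


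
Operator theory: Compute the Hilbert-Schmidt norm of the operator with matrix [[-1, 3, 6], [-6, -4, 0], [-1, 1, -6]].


The Hilbert-Schmidt norm is sqrt(sum of squares of all entries).
Sum of squares = (-1)^2 + 3^2 + 6^2 + (-6)^2 + (-4)^2 + 0^2 + (-1)^2 + 1^2 + (-6)^2
= 1 + 9 + 36 + 36 + 16 + 0 + 1 + 1 + 36 = 136
||T||_HS = sqrt(136) = 11.6619

11.6619


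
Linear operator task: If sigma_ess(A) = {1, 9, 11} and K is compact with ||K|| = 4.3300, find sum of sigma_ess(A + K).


By Weyl's theorem, the essential spectrum is invariant under compact perturbations.
sigma_ess(A + K) = sigma_ess(A) = {1, 9, 11}
Sum = 1 + 9 + 11 = 21

21


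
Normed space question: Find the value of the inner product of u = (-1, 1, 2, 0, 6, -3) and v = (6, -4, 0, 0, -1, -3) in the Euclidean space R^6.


Computing the standard inner product <u, v> = sum u_i * v_i
= -1*6 + 1*-4 + 2*0 + 0*0 + 6*-1 + -3*-3
= -6 + -4 + 0 + 0 + -6 + 9
= -7

-7


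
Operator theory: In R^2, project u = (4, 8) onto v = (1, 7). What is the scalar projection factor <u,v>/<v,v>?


Computing <u,v> = 4*1 + 8*7 = 60
Computing <v,v> = 1^2 + 7^2 = 50
Projection coefficient = 60/50 = 1.2000

1.2000


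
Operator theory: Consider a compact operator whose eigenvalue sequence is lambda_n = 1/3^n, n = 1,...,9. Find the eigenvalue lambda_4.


The eigenvalue formula gives lambda_4 = 1/3^4
= 1/81
= 0.0123

0.0123


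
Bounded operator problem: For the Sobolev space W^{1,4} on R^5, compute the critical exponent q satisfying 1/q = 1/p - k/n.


Using the Sobolev embedding formula: 1/q = 1/p - k/n
1/q = 1/4 - 1/5 = 1/20
q = 1/(1/20) = 20

20.0000


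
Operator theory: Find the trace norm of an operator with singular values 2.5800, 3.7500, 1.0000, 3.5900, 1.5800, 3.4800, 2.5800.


The nuclear norm is the sum of all singular values.
||T||_1 = 2.5800 + 3.7500 + 1.0000 + 3.5900 + 1.5800 + 3.4800 + 2.5800
= 18.5600

18.5600


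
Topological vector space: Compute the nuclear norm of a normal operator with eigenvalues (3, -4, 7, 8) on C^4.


For a normal operator, singular values equal |eigenvalues|.
Trace norm = sum |lambda_i| = 3 + 4 + 7 + 8
= 22

22


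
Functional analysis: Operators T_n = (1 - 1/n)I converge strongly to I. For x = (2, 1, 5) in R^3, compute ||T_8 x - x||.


T_8 x - x = (1 - 1/8)x - x = -x/8
||x|| = sqrt(30) = 5.4772
||T_8 x - x|| = ||x||/8 = 5.4772/8 = 0.6847

0.6847


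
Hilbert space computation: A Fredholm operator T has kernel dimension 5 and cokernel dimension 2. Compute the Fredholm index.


The Fredholm index is defined as ind(T) = dim(ker T) - dim(coker T)
= 5 - 2
= 3

3


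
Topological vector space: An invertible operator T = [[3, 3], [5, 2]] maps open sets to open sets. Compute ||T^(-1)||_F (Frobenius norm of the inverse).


det(T) = 3*2 - 3*5 = -9
T^(-1) = (1/-9) * [[2, -3], [-5, 3]] = [[-0.2222, 0.3333], [0.5556, -0.3333]]
||T^(-1)||_F^2 = (-0.2222)^2 + 0.3333^2 + 0.5556^2 + (-0.3333)^2 = 0.5802
||T^(-1)||_F = sqrt(0.5802) = 0.7617

0.7617


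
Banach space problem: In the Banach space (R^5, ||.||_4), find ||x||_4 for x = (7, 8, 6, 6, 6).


The l^4 norm = (sum |x_i|^4)^(1/4)
Sum of 4th powers = 2401 + 4096 + 1296 + 1296 + 1296 = 10385
||x||_4 = (10385)^(1/4) = 10.0949

10.0949


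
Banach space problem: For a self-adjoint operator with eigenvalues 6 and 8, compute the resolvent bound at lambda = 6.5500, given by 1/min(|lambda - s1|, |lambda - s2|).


dist(6.5500, {6, 8}) = min(|6.5500 - 6|, |6.5500 - 8|)
= min(0.5500, 1.4500) = 0.5500
Resolvent bound = 1/0.5500 = 1.8182

1.8182


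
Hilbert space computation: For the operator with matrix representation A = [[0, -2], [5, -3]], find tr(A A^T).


trace(A * A^T) = sum of squares of all entries
= 0^2 + (-2)^2 + 5^2 + (-3)^2
= 0 + 4 + 25 + 9
= 38

38


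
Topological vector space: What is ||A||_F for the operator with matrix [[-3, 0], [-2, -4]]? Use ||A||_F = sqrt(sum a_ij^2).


||A||_F^2 = sum a_ij^2
= (-3)^2 + 0^2 + (-2)^2 + (-4)^2
= 9 + 0 + 4 + 16 = 29
||A||_F = sqrt(29) = 5.3852

5.3852


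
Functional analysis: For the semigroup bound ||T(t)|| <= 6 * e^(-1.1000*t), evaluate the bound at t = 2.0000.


||T(2.0000)|| <= 6 * exp(-1.1000 * 2.0000)
= 6 * exp(-2.2000)
= 6 * 0.1108
= 0.6648

0.6648


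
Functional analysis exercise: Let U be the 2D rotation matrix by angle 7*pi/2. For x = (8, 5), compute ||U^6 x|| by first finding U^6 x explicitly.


U is a rotation by theta = 7*pi/2
U^6 = rotation by 6*theta = 42*pi/2 = 2*pi/2 (mod 2*pi)
cos(2*pi/2) = -1.0000, sin(2*pi/2) = 0.0000
U^6 x = (-1.0000 * 8 - 0.0000 * 5, 0.0000 * 8 + -1.0000 * 5)
= (-8.0000, -5.0000)
||U^6 x|| = sqrt((-8.0000)^2 + (-5.0000)^2) = sqrt(89.0000) = 9.4340

9.4340


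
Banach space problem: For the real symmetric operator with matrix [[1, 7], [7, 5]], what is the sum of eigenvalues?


For a self-adjoint (symmetric) matrix, the eigenvalues are real.
The sum of eigenvalues equals the trace of the matrix.
trace = 1 + 5 = 6

6


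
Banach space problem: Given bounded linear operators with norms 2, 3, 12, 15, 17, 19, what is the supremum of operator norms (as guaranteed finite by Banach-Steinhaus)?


By the Uniform Boundedness Principle, the supremum of norms is finite.
sup_k ||T_k|| = max(2, 3, 12, 15, 17, 19) = 19

19


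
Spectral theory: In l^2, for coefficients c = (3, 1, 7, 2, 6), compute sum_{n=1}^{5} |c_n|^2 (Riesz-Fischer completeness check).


sum |c_n|^2 = 3^2 + 1^2 + 7^2 + 2^2 + 6^2
= 9 + 1 + 49 + 4 + 36
= 99

99


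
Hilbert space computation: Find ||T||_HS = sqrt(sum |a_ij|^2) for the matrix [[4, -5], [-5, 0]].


The Hilbert-Schmidt norm is sqrt(sum of squares of all entries).
Sum of squares = 4^2 + (-5)^2 + (-5)^2 + 0^2
= 16 + 25 + 25 + 0 = 66
||T||_HS = sqrt(66) = 8.1240

8.1240


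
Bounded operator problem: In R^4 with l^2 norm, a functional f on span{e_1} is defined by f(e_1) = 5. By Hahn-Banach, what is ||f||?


The norm of f is given by ||f|| = sup_{||x||=1} |f(x)|.
On span{e_1}, ||e_1|| = 1, so ||f|| = |f(e_1)| / ||e_1||
= |5| / 1 = 5.0000

5.0000


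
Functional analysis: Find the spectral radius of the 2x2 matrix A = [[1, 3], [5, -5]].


For a 2x2 matrix, eigenvalues satisfy lambda^2 - (trace)*lambda + det = 0
trace = 1 + -5 = -4
det = 1*-5 - 3*5 = -20
discriminant = (-4)^2 - 4*(-20) = 96
spectral radius = max |eigenvalue| = 6.8990

6.8990


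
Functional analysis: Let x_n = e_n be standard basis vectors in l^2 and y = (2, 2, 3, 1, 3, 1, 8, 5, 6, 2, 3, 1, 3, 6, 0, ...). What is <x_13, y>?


x_13 = e_13 is the standard basis vector with 1 in position 13.
<x_13, y> = y_13 = 3
As n -> infinity, <x_n, y> -> 0, confirming weak convergence of (x_n) to 0.

3


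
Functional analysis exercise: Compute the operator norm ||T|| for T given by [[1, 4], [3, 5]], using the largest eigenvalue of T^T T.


A^T A = [[10, 19], [19, 41]]
trace(A^T A) = 51, det(A^T A) = 49
discriminant = 51^2 - 4*49 = 2405
Largest eigenvalue of A^T A = (trace + sqrt(disc))/2 = 50.0204
||T|| = sqrt(50.0204) = 7.0725

7.0725


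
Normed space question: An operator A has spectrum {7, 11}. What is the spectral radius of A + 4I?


Spectrum of A + 4I = {11, 15}
Spectral radius = max |lambda| over the shifted spectrum
= max(11, 15) = 15

15


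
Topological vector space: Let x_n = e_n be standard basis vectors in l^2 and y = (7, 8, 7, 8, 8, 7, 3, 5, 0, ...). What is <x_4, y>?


x_4 = e_4 is the standard basis vector with 1 in position 4.
<x_4, y> = y_4 = 8
As n -> infinity, <x_n, y> -> 0, confirming weak convergence of (x_n) to 0.

8


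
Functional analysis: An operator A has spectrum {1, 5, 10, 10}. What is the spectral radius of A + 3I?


Spectrum of A + 3I = {4, 8, 13, 13}
Spectral radius = max |lambda| over the shifted spectrum
= max(4, 8, 13, 13) = 13

13


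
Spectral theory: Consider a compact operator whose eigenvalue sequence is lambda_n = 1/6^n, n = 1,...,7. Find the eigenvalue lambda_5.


The eigenvalue formula gives lambda_5 = 1/6^5
= 1/7776
= 1.2860e-04

1.2860e-04


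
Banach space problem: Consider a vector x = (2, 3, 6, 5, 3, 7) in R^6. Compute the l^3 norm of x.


The l^3 norm = (sum |x_i|^3)^(1/3)
Sum of 3th powers = 8 + 27 + 216 + 125 + 27 + 343 = 746
||x||_3 = (746)^(1/3) = 9.0694

9.0694


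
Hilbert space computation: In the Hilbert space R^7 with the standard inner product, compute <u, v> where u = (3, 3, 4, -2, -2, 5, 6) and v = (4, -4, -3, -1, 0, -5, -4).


Computing the standard inner product <u, v> = sum u_i * v_i
= 3*4 + 3*-4 + 4*-3 + -2*-1 + -2*0 + 5*-5 + 6*-4
= 12 + -12 + -12 + 2 + 0 + -25 + -24
= -59

-59


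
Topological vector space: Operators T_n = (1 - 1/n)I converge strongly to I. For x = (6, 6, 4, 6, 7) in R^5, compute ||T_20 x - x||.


T_20 x - x = (1 - 1/20)x - x = -x/20
||x|| = sqrt(173) = 13.1529
||T_20 x - x|| = ||x||/20 = 13.1529/20 = 0.6576

0.6576


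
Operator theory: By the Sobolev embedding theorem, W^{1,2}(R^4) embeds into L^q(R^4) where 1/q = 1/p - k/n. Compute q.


Using the Sobolev embedding formula: 1/q = 1/p - k/n
1/q = 1/2 - 1/4 = 1/4
q = 1/(1/4) = 4

4.0000


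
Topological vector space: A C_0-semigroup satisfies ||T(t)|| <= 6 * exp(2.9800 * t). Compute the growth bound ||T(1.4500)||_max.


||T(1.4500)|| <= 6 * exp(2.9800 * 1.4500)
= 6 * exp(4.3210)
= 6 * 75.2639
= 451.5831

451.5831


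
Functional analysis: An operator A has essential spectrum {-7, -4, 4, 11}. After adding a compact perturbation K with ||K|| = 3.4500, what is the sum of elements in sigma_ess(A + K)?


By Weyl's theorem, the essential spectrum is invariant under compact perturbations.
sigma_ess(A + K) = sigma_ess(A) = {-7, -4, 4, 11}
Sum = -7 + -4 + 4 + 11 = 4

4


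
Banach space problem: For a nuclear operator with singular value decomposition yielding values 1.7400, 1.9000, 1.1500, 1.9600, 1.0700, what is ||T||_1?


The nuclear norm is the sum of all singular values.
||T||_1 = 1.7400 + 1.9000 + 1.1500 + 1.9600 + 1.0700
= 7.8200

7.8200


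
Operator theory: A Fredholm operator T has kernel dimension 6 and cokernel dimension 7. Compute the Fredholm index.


The Fredholm index is defined as ind(T) = dim(ker T) - dim(coker T)
= 6 - 7
= -1

-1


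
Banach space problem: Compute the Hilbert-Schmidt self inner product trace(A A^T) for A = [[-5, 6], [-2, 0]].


trace(A * A^T) = sum of squares of all entries
= (-5)^2 + 6^2 + (-2)^2 + 0^2
= 25 + 36 + 4 + 0
= 65

65


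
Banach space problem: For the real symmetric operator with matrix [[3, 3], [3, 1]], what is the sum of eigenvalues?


For a self-adjoint (symmetric) matrix, the eigenvalues are real.
The sum of eigenvalues equals the trace of the matrix.
trace = 3 + 1 = 4

4


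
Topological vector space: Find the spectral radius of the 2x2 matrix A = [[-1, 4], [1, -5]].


For a 2x2 matrix, eigenvalues satisfy lambda^2 - (trace)*lambda + det = 0
trace = -1 + -5 = -6
det = -1*-5 - 4*1 = 1
discriminant = (-6)^2 - 4*(1) = 32
spectral radius = max |eigenvalue| = 5.8284

5.8284


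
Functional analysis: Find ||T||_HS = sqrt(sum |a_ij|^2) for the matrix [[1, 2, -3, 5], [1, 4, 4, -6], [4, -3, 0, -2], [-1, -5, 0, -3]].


The Hilbert-Schmidt norm is sqrt(sum of squares of all entries).
Sum of squares = 1^2 + 2^2 + (-3)^2 + 5^2 + 1^2 + 4^2 + 4^2 + (-6)^2 + 4^2 + (-3)^2 + 0^2 + (-2)^2 + (-1)^2 + (-5)^2 + 0^2 + (-3)^2
= 1 + 4 + 9 + 25 + 1 + 16 + 16 + 36 + 16 + 9 + 0 + 4 + 1 + 25 + 0 + 9 = 172
||T||_HS = sqrt(172) = 13.1149

13.1149


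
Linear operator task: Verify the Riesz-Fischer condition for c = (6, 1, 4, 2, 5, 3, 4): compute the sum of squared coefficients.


sum |c_n|^2 = 6^2 + 1^2 + 4^2 + 2^2 + 5^2 + 3^2 + 4^2
= 36 + 1 + 16 + 4 + 25 + 9 + 16
= 107

107


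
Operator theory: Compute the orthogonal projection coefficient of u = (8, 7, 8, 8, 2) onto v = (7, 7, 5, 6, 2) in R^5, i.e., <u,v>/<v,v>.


Computing <u,v> = 8*7 + 7*7 + 8*5 + 8*6 + 2*2 = 197
Computing <v,v> = 7^2 + 7^2 + 5^2 + 6^2 + 2^2 = 163
Projection coefficient = 197/163 = 1.2086

1.2086


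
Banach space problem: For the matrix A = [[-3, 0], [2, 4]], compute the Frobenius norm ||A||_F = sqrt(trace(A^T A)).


||A||_F^2 = sum a_ij^2
= (-3)^2 + 0^2 + 2^2 + 4^2
= 9 + 0 + 4 + 16 = 29
||A||_F = sqrt(29) = 5.3852

5.3852


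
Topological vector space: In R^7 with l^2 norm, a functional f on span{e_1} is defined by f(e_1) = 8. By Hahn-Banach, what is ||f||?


The norm of f is given by ||f|| = sup_{||x||=1} |f(x)|.
On span{e_1}, ||e_1|| = 1, so ||f|| = |f(e_1)| / ||e_1||
= |8| / 1 = 8.0000

8.0000


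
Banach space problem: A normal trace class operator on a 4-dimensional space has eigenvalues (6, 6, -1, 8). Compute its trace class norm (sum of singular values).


For a normal operator, singular values equal |eigenvalues|.
Trace norm = sum |lambda_i| = 6 + 6 + 1 + 8
= 21

21


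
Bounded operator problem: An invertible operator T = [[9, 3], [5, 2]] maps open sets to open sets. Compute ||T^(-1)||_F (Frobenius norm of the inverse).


det(T) = 9*2 - 3*5 = 3
T^(-1) = (1/3) * [[2, -3], [-5, 9]] = [[0.6667, -1.0000], [-1.6667, 3.0000]]
||T^(-1)||_F^2 = 0.6667^2 + (-1.0000)^2 + (-1.6667)^2 + 3.0000^2 = 13.2222
||T^(-1)||_F = sqrt(13.2222) = 3.6362

3.6362


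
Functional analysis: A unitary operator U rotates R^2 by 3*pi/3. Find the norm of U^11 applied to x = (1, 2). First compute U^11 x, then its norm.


U is a rotation by theta = 3*pi/3
U^11 = rotation by 11*theta = 33*pi/3 = 3*pi/3 (mod 2*pi)
cos(3*pi/3) = -1.0000, sin(3*pi/3) = 0.0000
U^11 x = (-1.0000 * 1 - 0.0000 * 2, 0.0000 * 1 + -1.0000 * 2)
= (-1.0000, -2.0000)
||U^11 x|| = sqrt((-1.0000)^2 + (-2.0000)^2) = sqrt(5.0000) = 2.2361

2.2361


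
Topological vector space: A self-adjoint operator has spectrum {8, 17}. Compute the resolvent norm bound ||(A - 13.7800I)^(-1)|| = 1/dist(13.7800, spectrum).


dist(13.7800, {8, 17}) = min(|13.7800 - 8|, |13.7800 - 17|)
= min(5.7800, 3.2200) = 3.2200
Resolvent bound = 1/3.2200 = 0.3106

0.3106


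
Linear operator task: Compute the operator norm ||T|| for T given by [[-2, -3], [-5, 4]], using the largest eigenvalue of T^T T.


A^T A = [[29, -14], [-14, 25]]
trace(A^T A) = 54, det(A^T A) = 529
discriminant = 54^2 - 4*529 = 800
Largest eigenvalue of A^T A = (trace + sqrt(disc))/2 = 41.1421
||T|| = sqrt(41.1421) = 6.4142

6.4142


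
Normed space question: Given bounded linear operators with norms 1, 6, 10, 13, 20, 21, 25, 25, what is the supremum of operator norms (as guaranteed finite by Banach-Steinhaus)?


By the Uniform Boundedness Principle, the supremum of norms is finite.
sup_k ||T_k|| = max(1, 6, 10, 13, 20, 21, 25, 25) = 25

25


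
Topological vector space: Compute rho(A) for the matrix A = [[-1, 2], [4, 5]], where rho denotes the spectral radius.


For a 2x2 matrix, eigenvalues satisfy lambda^2 - (trace)*lambda + det = 0
trace = -1 + 5 = 4
det = -1*5 - 2*4 = -13
discriminant = 4^2 - 4*(-13) = 68
spectral radius = max |eigenvalue| = 6.1231

6.1231


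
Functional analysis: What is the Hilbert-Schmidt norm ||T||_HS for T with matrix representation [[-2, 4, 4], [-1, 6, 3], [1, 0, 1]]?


The Hilbert-Schmidt norm is sqrt(sum of squares of all entries).
Sum of squares = (-2)^2 + 4^2 + 4^2 + (-1)^2 + 6^2 + 3^2 + 1^2 + 0^2 + 1^2
= 4 + 16 + 16 + 1 + 36 + 9 + 1 + 0 + 1 = 84
||T||_HS = sqrt(84) = 9.1652

9.1652


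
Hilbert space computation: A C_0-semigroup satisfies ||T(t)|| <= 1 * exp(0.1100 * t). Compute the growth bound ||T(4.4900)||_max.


||T(4.4900)|| <= 1 * exp(0.1100 * 4.4900)
= 1 * exp(0.4939)
= 1 * 1.6387
= 1.6387

1.6387


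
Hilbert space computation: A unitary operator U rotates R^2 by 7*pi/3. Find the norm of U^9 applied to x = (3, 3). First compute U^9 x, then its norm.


U is a rotation by theta = 7*pi/3
U^9 = rotation by 9*theta = 63*pi/3 = 3*pi/3 (mod 2*pi)
cos(3*pi/3) = -1.0000, sin(3*pi/3) = 0.0000
U^9 x = (-1.0000 * 3 - 0.0000 * 3, 0.0000 * 3 + -1.0000 * 3)
= (-3.0000, -3.0000)
||U^9 x|| = sqrt((-3.0000)^2 + (-3.0000)^2) = sqrt(18.0000) = 4.2426

4.2426


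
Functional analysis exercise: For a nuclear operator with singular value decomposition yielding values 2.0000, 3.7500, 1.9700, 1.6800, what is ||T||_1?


The nuclear norm is the sum of all singular values.
||T||_1 = 2.0000 + 3.7500 + 1.9700 + 1.6800
= 9.4000

9.4000


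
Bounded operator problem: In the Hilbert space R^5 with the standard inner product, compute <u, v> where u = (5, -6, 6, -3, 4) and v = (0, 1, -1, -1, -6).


Computing the standard inner product <u, v> = sum u_i * v_i
= 5*0 + -6*1 + 6*-1 + -3*-1 + 4*-6
= 0 + -6 + -6 + 3 + -24
= -33

-33


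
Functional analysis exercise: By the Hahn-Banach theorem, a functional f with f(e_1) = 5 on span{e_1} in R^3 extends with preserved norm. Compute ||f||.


The norm of f is given by ||f|| = sup_{||x||=1} |f(x)|.
On span{e_1}, ||e_1|| = 1, so ||f|| = |f(e_1)| / ||e_1||
= |5| / 1 = 5.0000

5.0000


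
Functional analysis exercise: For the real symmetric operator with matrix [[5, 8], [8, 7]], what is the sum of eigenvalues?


For a self-adjoint (symmetric) matrix, the eigenvalues are real.
The sum of eigenvalues equals the trace of the matrix.
trace = 5 + 7 = 12

12


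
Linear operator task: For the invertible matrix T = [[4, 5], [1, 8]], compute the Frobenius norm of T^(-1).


det(T) = 4*8 - 5*1 = 27
T^(-1) = (1/27) * [[8, -5], [-1, 4]] = [[0.2963, -0.1852], [-0.0370, 0.1481]]
||T^(-1)||_F^2 = 0.2963^2 + (-0.1852)^2 + (-0.0370)^2 + 0.1481^2 = 0.1454
||T^(-1)||_F = sqrt(0.1454) = 0.3813

0.3813


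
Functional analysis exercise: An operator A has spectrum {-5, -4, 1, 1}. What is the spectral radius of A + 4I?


Spectrum of A + 4I = {-1, 0, 5, 5}
Spectral radius = max |lambda| over the shifted spectrum
= max(1, 0, 5, 5) = 5

5


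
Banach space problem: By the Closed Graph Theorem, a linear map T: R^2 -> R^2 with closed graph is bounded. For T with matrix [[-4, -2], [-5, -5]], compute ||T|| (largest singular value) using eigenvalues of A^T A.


A^T A = [[41, 33], [33, 29]]
trace(A^T A) = 70, det(A^T A) = 100
discriminant = 70^2 - 4*100 = 4500
Largest eigenvalue of A^T A = (trace + sqrt(disc))/2 = 68.5410
||T|| = sqrt(68.5410) = 8.2790

8.2790


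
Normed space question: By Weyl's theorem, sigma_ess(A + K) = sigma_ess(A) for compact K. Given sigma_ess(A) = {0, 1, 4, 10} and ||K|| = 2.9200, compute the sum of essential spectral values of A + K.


By Weyl's theorem, the essential spectrum is invariant under compact perturbations.
sigma_ess(A + K) = sigma_ess(A) = {0, 1, 4, 10}
Sum = 0 + 1 + 4 + 10 = 15

15


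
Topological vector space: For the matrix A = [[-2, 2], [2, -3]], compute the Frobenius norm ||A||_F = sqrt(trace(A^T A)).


||A||_F^2 = sum a_ij^2
= (-2)^2 + 2^2 + 2^2 + (-3)^2
= 4 + 4 + 4 + 9 = 21
||A||_F = sqrt(21) = 4.5826

4.5826


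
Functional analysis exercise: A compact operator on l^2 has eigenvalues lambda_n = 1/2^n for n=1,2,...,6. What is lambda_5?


The eigenvalue formula gives lambda_5 = 1/2^5
= 1/32
= 0.0312

0.0312


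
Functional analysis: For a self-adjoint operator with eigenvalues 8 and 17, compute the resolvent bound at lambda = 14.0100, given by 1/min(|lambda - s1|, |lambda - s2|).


dist(14.0100, {8, 17}) = min(|14.0100 - 8|, |14.0100 - 17|)
= min(6.0100, 2.9900) = 2.9900
Resolvent bound = 1/2.9900 = 0.3344

0.3344


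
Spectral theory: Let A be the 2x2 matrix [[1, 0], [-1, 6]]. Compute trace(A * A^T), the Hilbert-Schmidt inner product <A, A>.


trace(A * A^T) = sum of squares of all entries
= 1^2 + 0^2 + (-1)^2 + 6^2
= 1 + 0 + 1 + 36
= 38

38


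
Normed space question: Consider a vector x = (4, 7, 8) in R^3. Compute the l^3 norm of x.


The l^3 norm = (sum |x_i|^3)^(1/3)
Sum of 3th powers = 64 + 343 + 512 = 919
||x||_3 = (919)^(1/3) = 9.7224

9.7224


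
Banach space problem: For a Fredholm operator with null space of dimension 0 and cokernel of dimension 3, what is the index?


The Fredholm index is defined as ind(T) = dim(ker T) - dim(coker T)
= 0 - 3
= -3

-3


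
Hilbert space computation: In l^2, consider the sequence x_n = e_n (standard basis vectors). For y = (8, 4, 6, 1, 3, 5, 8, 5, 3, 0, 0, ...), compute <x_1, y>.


x_1 = e_1 is the standard basis vector with 1 in position 1.
<x_1, y> = y_1 = 8
As n -> infinity, <x_n, y> -> 0, confirming weak convergence of (x_n) to 0.

8


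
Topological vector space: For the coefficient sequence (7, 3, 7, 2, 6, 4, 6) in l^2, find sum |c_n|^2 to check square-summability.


sum |c_n|^2 = 7^2 + 3^2 + 7^2 + 2^2 + 6^2 + 4^2 + 6^2
= 49 + 9 + 49 + 4 + 36 + 16 + 36
= 199

199


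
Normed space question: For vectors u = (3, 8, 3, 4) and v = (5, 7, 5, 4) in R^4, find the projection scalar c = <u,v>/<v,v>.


Computing <u,v> = 3*5 + 8*7 + 3*5 + 4*4 = 102
Computing <v,v> = 5^2 + 7^2 + 5^2 + 4^2 = 115
Projection coefficient = 102/115 = 0.8870

0.8870


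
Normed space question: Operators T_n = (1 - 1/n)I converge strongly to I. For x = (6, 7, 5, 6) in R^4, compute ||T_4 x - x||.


T_4 x - x = (1 - 1/4)x - x = -x/4
||x|| = sqrt(146) = 12.0830
||T_4 x - x|| = ||x||/4 = 12.0830/4 = 3.0208

3.0208


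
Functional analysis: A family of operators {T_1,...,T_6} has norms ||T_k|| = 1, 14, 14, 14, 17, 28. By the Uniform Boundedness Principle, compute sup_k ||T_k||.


By the Uniform Boundedness Principle, the supremum of norms is finite.
sup_k ||T_k|| = max(1, 14, 14, 14, 17, 28) = 28

28


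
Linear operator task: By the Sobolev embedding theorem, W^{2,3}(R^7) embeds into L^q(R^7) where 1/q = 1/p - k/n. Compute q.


Using the Sobolev embedding formula: 1/q = 1/p - k/n
1/q = 1/3 - 2/7 = 1/21
q = 1/(1/21) = 21

21.0000


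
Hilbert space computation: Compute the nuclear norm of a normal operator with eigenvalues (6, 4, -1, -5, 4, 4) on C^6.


For a normal operator, singular values equal |eigenvalues|.
Trace norm = sum |lambda_i| = 6 + 4 + 1 + 5 + 4 + 4
= 24

24


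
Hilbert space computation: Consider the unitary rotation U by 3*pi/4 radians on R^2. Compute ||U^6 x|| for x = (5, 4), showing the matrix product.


U is a rotation by theta = 3*pi/4
U^6 = rotation by 6*theta = 18*pi/4 = 2*pi/4 (mod 2*pi)
cos(2*pi/4) = 0.0000, sin(2*pi/4) = 1.0000
U^6 x = (0.0000 * 5 - 1.0000 * 4, 1.0000 * 5 + 0.0000 * 4)
= (-4.0000, 5.0000)
||U^6 x|| = sqrt((-4.0000)^2 + 5.0000^2) = sqrt(41.0000) = 6.4031

6.4031


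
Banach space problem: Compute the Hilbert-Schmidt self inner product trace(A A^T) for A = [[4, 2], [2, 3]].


trace(A * A^T) = sum of squares of all entries
= 4^2 + 2^2 + 2^2 + 3^2
= 16 + 4 + 4 + 9
= 33

33


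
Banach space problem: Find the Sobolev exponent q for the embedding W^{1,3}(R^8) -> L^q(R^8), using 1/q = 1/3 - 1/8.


Using the Sobolev embedding formula: 1/q = 1/p - k/n
1/q = 1/3 - 1/8 = 5/24
q = 1/(5/24) = 24/5 = 4.8000

4.8000


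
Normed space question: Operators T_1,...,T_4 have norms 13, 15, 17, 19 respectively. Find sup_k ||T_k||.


By the Uniform Boundedness Principle, the supremum of norms is finite.
sup_k ||T_k|| = max(13, 15, 17, 19) = 19

19


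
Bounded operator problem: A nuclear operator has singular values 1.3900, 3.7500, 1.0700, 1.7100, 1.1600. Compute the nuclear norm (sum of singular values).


The nuclear norm is the sum of all singular values.
||T||_1 = 1.3900 + 3.7500 + 1.0700 + 1.7100 + 1.1600
= 9.0800

9.0800


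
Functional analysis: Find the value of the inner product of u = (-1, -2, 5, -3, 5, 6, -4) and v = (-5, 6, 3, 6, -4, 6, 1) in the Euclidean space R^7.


Computing the standard inner product <u, v> = sum u_i * v_i
= -1*-5 + -2*6 + 5*3 + -3*6 + 5*-4 + 6*6 + -4*1
= 5 + -12 + 15 + -18 + -20 + 36 + -4
= 2

2


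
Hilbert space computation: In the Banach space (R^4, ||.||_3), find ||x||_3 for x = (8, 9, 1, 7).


The l^3 norm = (sum |x_i|^3)^(1/3)
Sum of 3th powers = 512 + 729 + 1 + 343 = 1585
||x||_3 = (1585)^(1/3) = 11.6594

11.6594


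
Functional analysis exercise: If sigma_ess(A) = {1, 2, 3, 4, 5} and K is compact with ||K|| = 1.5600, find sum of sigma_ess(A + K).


By Weyl's theorem, the essential spectrum is invariant under compact perturbations.
sigma_ess(A + K) = sigma_ess(A) = {1, 2, 3, 4, 5}
Sum = 1 + 2 + 3 + 4 + 5 = 15

15


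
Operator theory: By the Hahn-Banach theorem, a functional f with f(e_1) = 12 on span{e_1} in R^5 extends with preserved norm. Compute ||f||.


The norm of f is given by ||f|| = sup_{||x||=1} |f(x)|.
On span{e_1}, ||e_1|| = 1, so ||f|| = |f(e_1)| / ||e_1||
= |12| / 1 = 12.0000

12.0000


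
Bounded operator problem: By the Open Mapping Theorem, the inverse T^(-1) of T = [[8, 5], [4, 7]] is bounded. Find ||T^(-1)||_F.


det(T) = 8*7 - 5*4 = 36
T^(-1) = (1/36) * [[7, -5], [-4, 8]] = [[0.1944, -0.1389], [-0.1111, 0.2222]]
||T^(-1)||_F^2 = 0.1944^2 + (-0.1389)^2 + (-0.1111)^2 + 0.2222^2 = 0.1188
||T^(-1)||_F = sqrt(0.1188) = 0.3447

0.3447


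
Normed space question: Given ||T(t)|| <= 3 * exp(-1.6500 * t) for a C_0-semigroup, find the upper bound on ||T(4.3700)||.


||T(4.3700)|| <= 3 * exp(-1.6500 * 4.3700)
= 3 * exp(-7.2105)
= 3 * 7.3879e-04
= 0.0022

0.0022


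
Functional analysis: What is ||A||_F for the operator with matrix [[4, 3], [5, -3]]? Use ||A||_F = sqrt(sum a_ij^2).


||A||_F^2 = sum a_ij^2
= 4^2 + 3^2 + 5^2 + (-3)^2
= 16 + 9 + 25 + 9 = 59
||A||_F = sqrt(59) = 7.6811

7.6811


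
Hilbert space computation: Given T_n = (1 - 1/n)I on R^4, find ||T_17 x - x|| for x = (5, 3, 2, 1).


T_17 x - x = (1 - 1/17)x - x = -x/17
||x|| = sqrt(39) = 6.2450
||T_17 x - x|| = ||x||/17 = 6.2450/17 = 0.3674

0.3674


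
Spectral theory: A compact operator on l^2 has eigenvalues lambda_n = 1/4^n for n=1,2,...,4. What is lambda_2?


The eigenvalue formula gives lambda_2 = 1/4^2
= 1/16
= 0.0625

0.0625


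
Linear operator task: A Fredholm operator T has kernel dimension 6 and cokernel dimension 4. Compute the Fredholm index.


The Fredholm index is defined as ind(T) = dim(ker T) - dim(coker T)
= 6 - 4
= 2

2


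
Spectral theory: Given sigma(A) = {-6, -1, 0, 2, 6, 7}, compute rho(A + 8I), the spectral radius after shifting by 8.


Spectrum of A + 8I = {2, 7, 8, 10, 14, 15}
Spectral radius = max |lambda| over the shifted spectrum
= max(2, 7, 8, 10, 14, 15) = 15

15


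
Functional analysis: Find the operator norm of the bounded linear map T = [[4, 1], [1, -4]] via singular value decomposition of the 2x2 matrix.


A^T A = [[17, 0], [0, 17]]
trace(A^T A) = 34, det(A^T A) = 289
discriminant = 34^2 - 4*289 = 0
Largest eigenvalue of A^T A = (trace + sqrt(disc))/2 = 17.0000
||T|| = sqrt(17.0000) = 4.1231

4.1231


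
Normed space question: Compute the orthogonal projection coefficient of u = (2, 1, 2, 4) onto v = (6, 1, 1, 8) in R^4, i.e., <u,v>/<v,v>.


Computing <u,v> = 2*6 + 1*1 + 2*1 + 4*8 = 47
Computing <v,v> = 6^2 + 1^2 + 1^2 + 8^2 = 102
Projection coefficient = 47/102 = 0.4608

0.4608


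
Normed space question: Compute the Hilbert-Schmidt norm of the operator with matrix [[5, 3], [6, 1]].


The Hilbert-Schmidt norm is sqrt(sum of squares of all entries).
Sum of squares = 5^2 + 3^2 + 6^2 + 1^2
= 25 + 9 + 36 + 1 = 71
||T||_HS = sqrt(71) = 8.4261

8.4261


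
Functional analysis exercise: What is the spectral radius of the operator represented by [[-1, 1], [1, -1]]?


For a 2x2 matrix, eigenvalues satisfy lambda^2 - (trace)*lambda + det = 0
trace = -1 + -1 = -2
det = -1*-1 - 1*1 = 0
discriminant = (-2)^2 - 4*(0) = 4
spectral radius = max |eigenvalue| = 2.0000

2.0000


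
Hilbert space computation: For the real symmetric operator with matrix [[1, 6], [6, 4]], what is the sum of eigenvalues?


For a self-adjoint (symmetric) matrix, the eigenvalues are real.
The sum of eigenvalues equals the trace of the matrix.
trace = 1 + 4 = 5

5


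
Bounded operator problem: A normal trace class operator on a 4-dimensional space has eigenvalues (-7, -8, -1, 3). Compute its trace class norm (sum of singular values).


For a normal operator, singular values equal |eigenvalues|.
Trace norm = sum |lambda_i| = 7 + 8 + 1 + 3
= 19

19


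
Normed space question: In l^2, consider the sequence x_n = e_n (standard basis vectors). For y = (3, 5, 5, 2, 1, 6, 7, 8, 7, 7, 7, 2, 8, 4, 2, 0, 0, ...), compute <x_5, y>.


x_5 = e_5 is the standard basis vector with 1 in position 5.
<x_5, y> = y_5 = 1
As n -> infinity, <x_n, y> -> 0, confirming weak convergence of (x_n) to 0.

1


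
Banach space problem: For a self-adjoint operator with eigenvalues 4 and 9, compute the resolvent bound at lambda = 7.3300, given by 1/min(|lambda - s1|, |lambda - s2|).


dist(7.3300, {4, 9}) = min(|7.3300 - 4|, |7.3300 - 9|)
= min(3.3300, 1.6700) = 1.6700
Resolvent bound = 1/1.6700 = 0.5988

0.5988


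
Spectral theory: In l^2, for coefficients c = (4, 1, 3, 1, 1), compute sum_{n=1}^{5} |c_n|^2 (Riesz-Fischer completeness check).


sum |c_n|^2 = 4^2 + 1^2 + 3^2 + 1^2 + 1^2
= 16 + 1 + 9 + 1 + 1
= 28

28


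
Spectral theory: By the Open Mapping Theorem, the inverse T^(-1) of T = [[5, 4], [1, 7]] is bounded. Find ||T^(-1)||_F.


det(T) = 5*7 - 4*1 = 31
T^(-1) = (1/31) * [[7, -4], [-1, 5]] = [[0.2258, -0.1290], [-0.0323, 0.1613]]
||T^(-1)||_F^2 = 0.2258^2 + (-0.1290)^2 + (-0.0323)^2 + 0.1613^2 = 0.0947
||T^(-1)||_F = sqrt(0.0947) = 0.3077

0.3077


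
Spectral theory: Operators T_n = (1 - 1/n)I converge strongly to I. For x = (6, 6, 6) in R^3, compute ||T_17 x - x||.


T_17 x - x = (1 - 1/17)x - x = -x/17
||x|| = sqrt(108) = 10.3923
||T_17 x - x|| = ||x||/17 = 10.3923/17 = 0.6113

0.6113


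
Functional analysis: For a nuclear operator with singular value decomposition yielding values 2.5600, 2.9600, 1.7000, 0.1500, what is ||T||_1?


The nuclear norm is the sum of all singular values.
||T||_1 = 2.5600 + 2.9600 + 1.7000 + 0.1500
= 7.3700

7.3700


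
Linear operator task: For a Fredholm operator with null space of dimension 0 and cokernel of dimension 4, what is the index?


The Fredholm index is defined as ind(T) = dim(ker T) - dim(coker T)
= 0 - 4
= -4

-4


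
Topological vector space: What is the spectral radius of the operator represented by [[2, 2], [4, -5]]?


For a 2x2 matrix, eigenvalues satisfy lambda^2 - (trace)*lambda + det = 0
trace = 2 + -5 = -3
det = 2*-5 - 2*4 = -18
discriminant = (-3)^2 - 4*(-18) = 81
spectral radius = max |eigenvalue| = 6.0000

6.0000


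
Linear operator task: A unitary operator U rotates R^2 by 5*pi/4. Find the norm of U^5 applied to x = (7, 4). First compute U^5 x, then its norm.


U is a rotation by theta = 5*pi/4
U^5 = rotation by 5*theta = 25*pi/4 = 1*pi/4 (mod 2*pi)
cos(1*pi/4) = 0.7071, sin(1*pi/4) = 0.7071
U^5 x = (0.7071 * 7 - 0.7071 * 4, 0.7071 * 7 + 0.7071 * 4)
= (2.1213, 7.7782)
||U^5 x|| = sqrt(2.1213^2 + 7.7782^2) = sqrt(65.0000) = 8.0623

8.0623


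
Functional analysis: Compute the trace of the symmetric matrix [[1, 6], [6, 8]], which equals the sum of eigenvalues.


For a self-adjoint (symmetric) matrix, the eigenvalues are real.
The sum of eigenvalues equals the trace of the matrix.
trace = 1 + 8 = 9

9


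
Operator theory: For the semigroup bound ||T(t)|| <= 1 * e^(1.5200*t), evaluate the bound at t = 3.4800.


||T(3.4800)|| <= 1 * exp(1.5200 * 3.4800)
= 1 * exp(5.2896)
= 1 * 198.2641
= 198.2641

198.2641


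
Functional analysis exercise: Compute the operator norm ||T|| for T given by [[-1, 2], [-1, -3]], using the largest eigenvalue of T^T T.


A^T A = [[2, 1], [1, 13]]
trace(A^T A) = 15, det(A^T A) = 25
discriminant = 15^2 - 4*25 = 125
Largest eigenvalue of A^T A = (trace + sqrt(disc))/2 = 13.0902
||T|| = sqrt(13.0902) = 3.6180

3.6180


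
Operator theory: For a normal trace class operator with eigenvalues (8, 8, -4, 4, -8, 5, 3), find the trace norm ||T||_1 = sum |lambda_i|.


For a normal operator, singular values equal |eigenvalues|.
Trace norm = sum |lambda_i| = 8 + 8 + 4 + 4 + 8 + 5 + 3
= 40

40


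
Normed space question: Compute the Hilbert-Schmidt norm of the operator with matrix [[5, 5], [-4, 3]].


The Hilbert-Schmidt norm is sqrt(sum of squares of all entries).
Sum of squares = 5^2 + 5^2 + (-4)^2 + 3^2
= 25 + 25 + 16 + 9 = 75
||T||_HS = sqrt(75) = 8.6603

8.6603


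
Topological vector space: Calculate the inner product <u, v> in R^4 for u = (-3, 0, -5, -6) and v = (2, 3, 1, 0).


Computing the standard inner product <u, v> = sum u_i * v_i
= -3*2 + 0*3 + -5*1 + -6*0
= -6 + 0 + -5 + 0
= -11

-11


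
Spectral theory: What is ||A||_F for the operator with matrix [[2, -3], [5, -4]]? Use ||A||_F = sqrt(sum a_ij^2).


||A||_F^2 = sum a_ij^2
= 2^2 + (-3)^2 + 5^2 + (-4)^2
= 4 + 9 + 25 + 16 = 54
||A||_F = sqrt(54) = 7.3485

7.3485


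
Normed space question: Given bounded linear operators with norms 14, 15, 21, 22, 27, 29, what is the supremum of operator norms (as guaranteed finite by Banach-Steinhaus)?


By the Uniform Boundedness Principle, the supremum of norms is finite.
sup_k ||T_k|| = max(14, 15, 21, 22, 27, 29) = 29

29


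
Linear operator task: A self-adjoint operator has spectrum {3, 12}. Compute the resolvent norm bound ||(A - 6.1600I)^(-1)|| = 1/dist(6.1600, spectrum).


dist(6.1600, {3, 12}) = min(|6.1600 - 3|, |6.1600 - 12|)
= min(3.1600, 5.8400) = 3.1600
Resolvent bound = 1/3.1600 = 0.3165

0.3165


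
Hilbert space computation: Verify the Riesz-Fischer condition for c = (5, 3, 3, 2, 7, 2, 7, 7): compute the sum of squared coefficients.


sum |c_n|^2 = 5^2 + 3^2 + 3^2 + 2^2 + 7^2 + 2^2 + 7^2 + 7^2
= 25 + 9 + 9 + 4 + 49 + 4 + 49 + 49
= 198

198


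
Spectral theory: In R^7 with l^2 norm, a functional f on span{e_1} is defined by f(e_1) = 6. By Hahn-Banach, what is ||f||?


The norm of f is given by ||f|| = sup_{||x||=1} |f(x)|.
On span{e_1}, ||e_1|| = 1, so ||f|| = |f(e_1)| / ||e_1||
= |6| / 1 = 6.0000

6.0000


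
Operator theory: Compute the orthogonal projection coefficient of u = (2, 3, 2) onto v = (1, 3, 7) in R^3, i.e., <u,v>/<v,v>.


Computing <u,v> = 2*1 + 3*3 + 2*7 = 25
Computing <v,v> = 1^2 + 3^2 + 7^2 = 59
Projection coefficient = 25/59 = 0.4237

0.4237


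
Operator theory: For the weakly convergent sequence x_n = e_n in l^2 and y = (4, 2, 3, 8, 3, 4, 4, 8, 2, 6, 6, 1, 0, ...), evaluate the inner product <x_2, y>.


x_2 = e_2 is the standard basis vector with 1 in position 2.
<x_2, y> = y_2 = 2
As n -> infinity, <x_n, y> -> 0, confirming weak convergence of (x_n) to 0.

2


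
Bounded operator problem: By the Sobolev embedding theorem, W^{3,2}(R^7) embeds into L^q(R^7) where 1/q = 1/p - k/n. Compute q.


Using the Sobolev embedding formula: 1/q = 1/p - k/n
1/q = 1/2 - 3/7 = 1/14
q = 1/(1/14) = 14

14.0000


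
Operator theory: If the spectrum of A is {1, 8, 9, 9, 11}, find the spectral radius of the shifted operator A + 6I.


Spectrum of A + 6I = {7, 14, 15, 15, 17}
Spectral radius = max |lambda| over the shifted spectrum
= max(7, 14, 15, 15, 17) = 17

17


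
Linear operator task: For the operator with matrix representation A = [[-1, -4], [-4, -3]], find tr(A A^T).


trace(A * A^T) = sum of squares of all entries
= (-1)^2 + (-4)^2 + (-4)^2 + (-3)^2
= 1 + 16 + 16 + 9
= 42

42


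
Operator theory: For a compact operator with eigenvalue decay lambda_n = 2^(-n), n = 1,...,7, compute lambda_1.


The eigenvalue formula gives lambda_1 = 1/2^1
= 1/2
= 0.5000

0.5000


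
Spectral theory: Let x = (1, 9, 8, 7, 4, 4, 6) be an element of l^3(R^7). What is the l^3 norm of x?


The l^3 norm = (sum |x_i|^3)^(1/3)
Sum of 3th powers = 1 + 729 + 512 + 343 + 64 + 64 + 216 = 1929
||x||_3 = (1929)^(1/3) = 12.4483

12.4483


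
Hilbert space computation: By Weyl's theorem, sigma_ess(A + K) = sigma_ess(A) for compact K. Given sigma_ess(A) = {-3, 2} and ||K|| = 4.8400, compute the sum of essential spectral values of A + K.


By Weyl's theorem, the essential spectrum is invariant under compact perturbations.
sigma_ess(A + K) = sigma_ess(A) = {-3, 2}
Sum = -3 + 2 = -1

-1


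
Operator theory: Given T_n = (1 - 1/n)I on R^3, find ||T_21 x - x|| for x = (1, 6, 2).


T_21 x - x = (1 - 1/21)x - x = -x/21
||x|| = sqrt(41) = 6.4031
||T_21 x - x|| = ||x||/21 = 6.4031/21 = 0.3049

0.3049


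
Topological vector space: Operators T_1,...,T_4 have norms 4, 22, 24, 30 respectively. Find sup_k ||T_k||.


By the Uniform Boundedness Principle, the supremum of norms is finite.
sup_k ||T_k|| = max(4, 22, 24, 30) = 30

30


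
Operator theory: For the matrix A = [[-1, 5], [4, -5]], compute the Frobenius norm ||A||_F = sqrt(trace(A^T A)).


||A||_F^2 = sum a_ij^2
= (-1)^2 + 5^2 + 4^2 + (-5)^2
= 1 + 25 + 16 + 25 = 67
||A||_F = sqrt(67) = 8.1854

8.1854


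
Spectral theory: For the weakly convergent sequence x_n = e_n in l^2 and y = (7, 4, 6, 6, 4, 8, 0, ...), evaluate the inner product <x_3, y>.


x_3 = e_3 is the standard basis vector with 1 in position 3.
<x_3, y> = y_3 = 6
As n -> infinity, <x_n, y> -> 0, confirming weak convergence of (x_n) to 0.

6
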